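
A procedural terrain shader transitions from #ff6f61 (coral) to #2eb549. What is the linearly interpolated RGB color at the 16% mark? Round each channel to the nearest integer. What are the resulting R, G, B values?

#ff6f61 → (255, 111, 97); #2eb549 → (46, 181, 73).
16% corresponds to t = 0.16.
R = 255 + 0.16 × (46 − 255) = 255 + 0.16 × -209 = 221.56 → 222
G = 111 + 0.16 × (181 − 111) = 111 + 0.16 × 70 = 122.2 → 122
B = 97 + 0.16 × (73 − 97) = 97 + 0.16 × -24 = 93.16 → 93

(222, 122, 93)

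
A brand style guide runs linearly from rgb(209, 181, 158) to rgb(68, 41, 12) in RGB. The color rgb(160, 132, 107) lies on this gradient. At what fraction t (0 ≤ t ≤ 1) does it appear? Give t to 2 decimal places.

0.35

Invert the lerp on the B channel (largest span, 146): t = (107 − 158) / (12 − 158) = -51/-146 = 0.34932.
Check on R: (160 − 209)/(68 − 209) = 0.3475 ✓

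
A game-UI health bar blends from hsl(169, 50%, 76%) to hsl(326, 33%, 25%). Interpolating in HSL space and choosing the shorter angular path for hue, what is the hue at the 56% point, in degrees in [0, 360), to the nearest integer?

Hue arc: Δh = 326 − 169 = 157° (|Δh| ≤ 180, already the shorter path).
H = 169 + 0.56 × (157) = 256.92 → 257°

257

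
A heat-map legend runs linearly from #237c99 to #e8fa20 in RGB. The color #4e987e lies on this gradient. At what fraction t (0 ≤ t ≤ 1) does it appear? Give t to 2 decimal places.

Invert the lerp on the R channel (largest span, 197): t = (78 − 35) / (232 − 35) = 43/197 = 0.21827.
Check on G: (152 − 124)/(250 − 124) = 0.2222 ✓

0.22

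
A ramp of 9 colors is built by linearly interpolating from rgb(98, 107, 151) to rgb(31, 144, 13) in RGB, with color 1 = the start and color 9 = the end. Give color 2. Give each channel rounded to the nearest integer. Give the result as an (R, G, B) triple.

(90, 112, 134)

With 9 swatches and endpoints inclusive, swatch 2 sits at t = (2 − 1)/(9 − 1) = 1/8 ≈ 0.125.
R = 98 + 0.125 × (31 − 98) = 89.625 → 90
G = 107 + 0.125 × (144 − 107) = 111.625 → 112
B = 151 + 0.125 × (13 − 151) = 133.75 → 134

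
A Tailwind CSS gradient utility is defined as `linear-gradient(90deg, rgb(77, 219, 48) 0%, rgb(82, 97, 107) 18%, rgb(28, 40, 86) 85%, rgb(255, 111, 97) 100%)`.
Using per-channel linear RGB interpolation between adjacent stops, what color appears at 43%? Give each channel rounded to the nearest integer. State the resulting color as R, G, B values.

(62, 76, 99)

43% lies between the 18% and 85% stops, so the local fraction is t = (43 − 18)/(85 − 18) = 25/67 ≈ 0.3731.
R = 82 + 0.3731 × (28 − 82) = 61.853 → 62
G = 97 + 0.3731 × (40 − 97) = 75.733 → 76
B = 107 + 0.3731 × (86 − 107) = 99.165 → 99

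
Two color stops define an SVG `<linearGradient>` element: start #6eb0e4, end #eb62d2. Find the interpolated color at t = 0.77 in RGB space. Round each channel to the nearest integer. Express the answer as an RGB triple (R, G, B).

(206, 116, 214)

#6eb0e4 → (110, 176, 228); #eb62d2 → (235, 98, 210).
R = 110 + 0.77 × (235 − 110) = 110 + 0.77 × 125 = 206.25 → 206
G = 176 + 0.77 × (98 − 176) = 176 + 0.77 × -78 = 115.94 → 116
B = 228 + 0.77 × (210 − 228) = 228 + 0.77 × -18 = 214.14 → 214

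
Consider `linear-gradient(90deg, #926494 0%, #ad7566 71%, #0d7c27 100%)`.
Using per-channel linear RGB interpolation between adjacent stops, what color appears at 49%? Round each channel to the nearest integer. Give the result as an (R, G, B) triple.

(165, 112, 116)

49% lies between the 0% and 71% stops, so the local fraction is t = (49 − 0)/(71 − 0) = 49/71 ≈ 0.6901.
#926494 → (146, 100, 148); #ad7566 → (173, 117, 102).
R = 146 + 0.6901 × (173 − 146) = 164.633 → 165
G = 100 + 0.6901 × (117 − 100) = 111.732 → 112
B = 148 + 0.6901 × (102 − 148) = 116.255 → 116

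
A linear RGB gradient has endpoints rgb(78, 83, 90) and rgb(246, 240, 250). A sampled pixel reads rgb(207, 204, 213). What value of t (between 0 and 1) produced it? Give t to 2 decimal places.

Invert the lerp on the R channel (largest span, 168): t = (207 − 78) / (246 − 78) = 129/168 = 0.76786.
Check on G: (204 − 83)/(240 − 83) = 0.7707 ✓

0.77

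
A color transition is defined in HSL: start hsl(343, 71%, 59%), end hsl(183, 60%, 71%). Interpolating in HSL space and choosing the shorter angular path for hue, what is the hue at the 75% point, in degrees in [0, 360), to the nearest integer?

Hue arc: Δh = 183 − 343 = -160° (|Δh| ≤ 180, already the shorter path).
H = 343 + 0.75 × (-160) = 223 → 223°

223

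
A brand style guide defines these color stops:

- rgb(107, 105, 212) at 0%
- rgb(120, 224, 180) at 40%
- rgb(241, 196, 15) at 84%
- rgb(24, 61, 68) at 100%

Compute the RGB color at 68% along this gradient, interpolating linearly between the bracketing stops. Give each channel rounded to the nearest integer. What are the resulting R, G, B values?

68% lies between the 40% and 84% stops, so the local fraction is t = (68 − 40)/(84 − 40) = 28/44 ≈ 0.6364.
R = 120 + 0.6364 × (241 − 120) = 197.004 → 197
G = 224 + 0.6364 × (196 − 224) = 206.181 → 206
B = 180 + 0.6364 × (15 − 180) = 74.994 → 75

(197, 206, 75)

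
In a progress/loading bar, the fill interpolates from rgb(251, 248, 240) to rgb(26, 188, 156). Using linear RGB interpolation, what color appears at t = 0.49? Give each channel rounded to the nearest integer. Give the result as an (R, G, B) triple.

(141, 219, 199)

R = 251 + 0.49 × (26 − 251) = 251 + 0.49 × -225 = 140.75 → 141
G = 248 + 0.49 × (188 − 248) = 248 + 0.49 × -60 = 218.6 → 219
B = 240 + 0.49 × (156 − 240) = 240 + 0.49 × -84 = 198.84 → 199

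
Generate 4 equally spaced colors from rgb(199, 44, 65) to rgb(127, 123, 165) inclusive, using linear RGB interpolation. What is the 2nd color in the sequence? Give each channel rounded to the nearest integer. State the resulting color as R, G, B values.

With 4 swatches and endpoints inclusive, swatch 2 sits at t = (2 − 1)/(4 − 1) = 1/3 ≈ 0.3333.
R = 199 + 0.3333 × (127 − 199) = 175.002 → 175
G = 44 + 0.3333 × (123 − 44) = 70.331 → 70
B = 65 + 0.3333 × (165 − 65) = 98.33 → 98

(175, 70, 98)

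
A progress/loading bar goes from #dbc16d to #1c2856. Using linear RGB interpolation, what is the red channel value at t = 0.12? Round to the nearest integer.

R₁ = 219 (from #dbc16d), R₂ = 28 (from #1c2856).
R = 219 + 0.12 × (28 − 219) = 196.08 → 196

196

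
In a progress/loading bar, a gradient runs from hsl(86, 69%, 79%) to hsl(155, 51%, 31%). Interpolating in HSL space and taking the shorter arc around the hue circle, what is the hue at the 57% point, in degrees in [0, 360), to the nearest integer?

125

Hue arc: Δh = 155 − 86 = 69° (|Δh| ≤ 180, already the shorter path).
H = 86 + 0.57 × (69) = 125.33 → 125°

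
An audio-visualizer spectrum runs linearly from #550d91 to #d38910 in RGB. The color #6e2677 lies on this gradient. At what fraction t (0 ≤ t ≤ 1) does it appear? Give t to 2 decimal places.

Invert the lerp on the B channel (largest span, 129): t = (119 − 145) / (16 − 145) = -26/-129 = 0.20155.
Check on R: (110 − 85)/(211 − 85) = 0.1984 ✓

0.20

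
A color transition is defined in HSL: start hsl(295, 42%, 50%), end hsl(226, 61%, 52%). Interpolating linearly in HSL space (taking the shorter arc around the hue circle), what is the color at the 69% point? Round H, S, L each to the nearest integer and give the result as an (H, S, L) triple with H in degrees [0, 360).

Hue arc: Δh = 226 − 295 = -69° (|Δh| ≤ 180, already the shorter path).
H = 295 + 0.69 × (-69) = 247.39 → 247°
S = 42 + 0.69 × (61 − 42) = 55.11 → 55%
L = 50 + 0.69 × (52 − 50) = 51.38 → 51%

(247, 55, 51)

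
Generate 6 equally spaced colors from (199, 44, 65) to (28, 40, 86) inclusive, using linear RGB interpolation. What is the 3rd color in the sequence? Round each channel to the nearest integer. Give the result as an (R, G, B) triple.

(131, 42, 73)

With 6 swatches and endpoints inclusive, swatch 3 sits at t = (3 − 1)/(6 − 1) = 2/5 ≈ 0.4.
R = 199 + 0.4 × (28 − 199) = 130.6 → 131
G = 44 + 0.4 × (40 − 44) = 42.4 → 42
B = 65 + 0.4 × (86 − 65) = 73.4 → 73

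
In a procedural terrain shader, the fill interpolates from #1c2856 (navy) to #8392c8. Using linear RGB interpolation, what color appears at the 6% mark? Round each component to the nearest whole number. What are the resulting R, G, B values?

#1c2856 → (28, 40, 86); #8392c8 → (131, 146, 200).
6% corresponds to t = 0.06.
R = 28 + 0.06 × (131 − 28) = 28 + 0.06 × 103 = 34.18 → 34
G = 40 + 0.06 × (146 − 40) = 40 + 0.06 × 106 = 46.36 → 46
B = 86 + 0.06 × (200 − 86) = 86 + 0.06 × 114 = 92.84 → 93

(34, 46, 93)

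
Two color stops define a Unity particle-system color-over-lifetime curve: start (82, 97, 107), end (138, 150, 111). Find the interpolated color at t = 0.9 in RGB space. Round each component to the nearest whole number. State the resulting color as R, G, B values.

(132, 145, 111)

R = 82 + 0.9 × (138 − 82) = 82 + 0.9 × 56 = 132.4 → 132
G = 97 + 0.9 × (150 − 97) = 97 + 0.9 × 53 = 144.7 → 145
B = 107 + 0.9 × (111 − 107) = 107 + 0.9 × 4 = 110.6 → 111
So the blended color is (132, 145, 111), about #84916f.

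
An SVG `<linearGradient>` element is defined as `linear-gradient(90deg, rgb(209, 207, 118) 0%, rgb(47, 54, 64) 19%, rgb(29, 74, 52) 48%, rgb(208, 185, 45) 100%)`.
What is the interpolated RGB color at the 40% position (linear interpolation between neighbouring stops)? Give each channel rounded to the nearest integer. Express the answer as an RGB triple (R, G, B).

40% lies between the 19% and 48% stops, so the local fraction is t = (40 − 19)/(48 − 19) = 21/29 ≈ 0.7241.
R = 47 + 0.7241 × (29 − 47) = 33.966 → 34
G = 54 + 0.7241 × (74 − 54) = 68.482 → 68
B = 64 + 0.7241 × (52 − 64) = 55.311 → 55

(34, 68, 55)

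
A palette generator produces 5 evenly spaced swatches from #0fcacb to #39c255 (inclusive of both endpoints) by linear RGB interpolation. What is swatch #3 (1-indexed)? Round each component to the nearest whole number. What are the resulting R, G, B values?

(36, 198, 144)

With 5 swatches and endpoints inclusive, swatch 3 sits at t = (3 − 1)/(5 − 1) = 2/4 ≈ 0.5.
#0fcacb → (15, 202, 203); #39c255 → (57, 194, 85).
R = 15 + 0.5 × (57 − 15) = 36 → 36
G = 202 + 0.5 × (194 − 202) = 198 → 198
B = 203 + 0.5 × (85 − 203) = 144 → 144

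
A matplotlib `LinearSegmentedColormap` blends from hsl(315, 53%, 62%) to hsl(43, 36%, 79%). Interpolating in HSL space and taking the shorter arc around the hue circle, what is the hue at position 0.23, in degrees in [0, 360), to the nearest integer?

Hue: 43 − 315 = -272°, but |-272| > 180 so the shorter arc goes the other way: Δh = -272 + 360 = 88°.
H = 315 + 0.23 × (88) = 335.24 → 335°

335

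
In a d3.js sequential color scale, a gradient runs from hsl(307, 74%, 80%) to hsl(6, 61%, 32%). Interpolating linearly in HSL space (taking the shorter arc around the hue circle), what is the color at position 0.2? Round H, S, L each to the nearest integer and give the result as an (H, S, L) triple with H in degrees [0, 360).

Hue: 6 − 307 = -301°, but |-301| > 180 so the shorter arc goes the other way: Δh = -301 + 360 = 59°.
H = 307 + 0.2 × (59) = 318.8 → 319°
S = 74 + 0.2 × (61 − 74) = 71.4 → 71%
L = 80 + 0.2 × (32 − 80) = 70.4 → 70%

(319, 71, 70)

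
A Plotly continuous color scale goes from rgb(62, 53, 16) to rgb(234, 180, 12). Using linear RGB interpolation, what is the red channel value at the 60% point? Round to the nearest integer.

165

R = 62 + 0.6 × (234 − 62) = 165.2 → 165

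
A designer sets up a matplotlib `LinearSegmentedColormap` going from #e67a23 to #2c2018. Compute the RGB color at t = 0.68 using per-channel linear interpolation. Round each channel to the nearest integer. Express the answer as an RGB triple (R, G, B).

(104, 61, 28)

#e67a23 → (230, 122, 35); #2c2018 → (44, 32, 24).
R = 230 + 0.68 × (44 − 230) = 230 + 0.68 × -186 = 103.52 → 104
G = 122 + 0.68 × (32 − 122) = 122 + 0.68 × -90 = 60.8 → 61
B = 35 + 0.68 × (24 − 35) = 35 + 0.68 × -11 = 27.52 → 28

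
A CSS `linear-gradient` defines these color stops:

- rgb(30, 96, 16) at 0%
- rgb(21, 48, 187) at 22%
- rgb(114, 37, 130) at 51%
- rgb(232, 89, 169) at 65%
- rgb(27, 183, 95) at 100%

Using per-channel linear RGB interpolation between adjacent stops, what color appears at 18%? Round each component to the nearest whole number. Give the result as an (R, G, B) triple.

(23, 57, 156)

18% lies between the 0% and 22% stops, so the local fraction is t = (18 − 0)/(22 − 0) = 18/22 ≈ 0.8182.
R = 30 + 0.8182 × (21 − 30) = 22.636 → 23
G = 96 + 0.8182 × (48 − 96) = 56.726 → 57
B = 16 + 0.8182 × (187 − 16) = 155.912 → 156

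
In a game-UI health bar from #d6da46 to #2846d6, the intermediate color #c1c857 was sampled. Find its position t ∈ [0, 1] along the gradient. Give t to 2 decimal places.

0.12

Invert the lerp on the R channel (largest span, 174): t = (193 − 214) / (40 − 214) = -21/-174 = 0.12069.
Check on G: (200 − 218)/(70 − 218) = 0.1216 ✓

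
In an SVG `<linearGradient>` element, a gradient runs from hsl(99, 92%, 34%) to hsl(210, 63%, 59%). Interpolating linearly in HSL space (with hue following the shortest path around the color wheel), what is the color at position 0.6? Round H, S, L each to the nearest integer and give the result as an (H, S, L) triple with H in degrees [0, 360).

(166, 75, 49)

Hue arc: Δh = 210 − 99 = 111° (|Δh| ≤ 180, already the shorter path).
H = 99 + 0.6 × (111) = 165.6 → 166°
S = 92 + 0.6 × (63 − 92) = 74.6 → 75%
L = 34 + 0.6 × (59 − 34) = 49 → 49%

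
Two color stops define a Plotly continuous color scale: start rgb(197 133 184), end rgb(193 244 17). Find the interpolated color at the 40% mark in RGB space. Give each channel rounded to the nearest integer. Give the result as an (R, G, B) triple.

40% corresponds to t = 0.4.
R = 197 + 0.4 × (193 − 197) = 197 + 0.4 × -4 = 195.4 → 195
G = 133 + 0.4 × (244 − 133) = 133 + 0.4 × 111 = 177.4 → 177
B = 184 + 0.4 × (17 − 184) = 184 + 0.4 × -167 = 117.2 → 117

(195, 177, 117)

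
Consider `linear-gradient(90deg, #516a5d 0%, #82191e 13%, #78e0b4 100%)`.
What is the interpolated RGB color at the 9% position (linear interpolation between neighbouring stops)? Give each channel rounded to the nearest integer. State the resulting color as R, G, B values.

(115, 50, 49)

9% lies between the 0% and 13% stops, so the local fraction is t = (9 − 0)/(13 − 0) = 9/13 ≈ 0.6923.
#516a5d → (81, 106, 93); #82191e → (130, 25, 30).
R = 81 + 0.6923 × (130 − 81) = 114.923 → 115
G = 106 + 0.6923 × (25 − 106) = 49.924 → 50
B = 93 + 0.6923 × (30 − 93) = 49.385 → 49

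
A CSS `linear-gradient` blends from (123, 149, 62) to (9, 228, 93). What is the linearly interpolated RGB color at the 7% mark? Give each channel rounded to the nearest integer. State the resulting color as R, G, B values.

7% corresponds to t = 0.07.
R = 123 + 0.07 × (9 − 123) = 123 + 0.07 × -114 = 115.02 → 115
G = 149 + 0.07 × (228 − 149) = 149 + 0.07 × 79 = 154.53 → 155
B = 62 + 0.07 × (93 − 62) = 62 + 0.07 × 31 = 64.17 → 64

(115, 155, 64)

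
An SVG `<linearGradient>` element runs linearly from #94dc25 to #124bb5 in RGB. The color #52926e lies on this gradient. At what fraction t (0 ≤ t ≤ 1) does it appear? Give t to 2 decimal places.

Invert the lerp on the G channel (largest span, 145): t = (146 − 220) / (75 − 220) = -74/-145 = 0.51034.
Check on R: (82 − 148)/(18 − 148) = 0.5077 ✓

0.51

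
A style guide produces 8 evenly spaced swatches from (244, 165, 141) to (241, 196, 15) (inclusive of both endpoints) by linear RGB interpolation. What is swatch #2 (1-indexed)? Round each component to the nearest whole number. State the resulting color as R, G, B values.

With 8 swatches and endpoints inclusive, swatch 2 sits at t = (2 − 1)/(8 − 1) = 1/7 ≈ 0.1429.
R = 244 + 0.1429 × (241 − 244) = 243.571 → 244
G = 165 + 0.1429 × (196 − 165) = 169.43 → 169
B = 141 + 0.1429 × (15 − 141) = 122.995 → 123

(244, 169, 123)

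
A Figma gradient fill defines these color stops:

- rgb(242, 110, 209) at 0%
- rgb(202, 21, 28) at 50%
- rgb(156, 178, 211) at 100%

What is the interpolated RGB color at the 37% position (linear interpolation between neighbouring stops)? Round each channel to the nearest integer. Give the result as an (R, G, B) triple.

(212, 44, 75)

37% lies between the 0% and 50% stops, so the local fraction is t = (37 − 0)/(50 − 0) = 37/50 ≈ 0.74.
R = 242 + 0.74 × (202 − 242) = 212.4 → 212
G = 110 + 0.74 × (21 − 110) = 44.14 → 44
B = 209 + 0.74 × (28 − 209) = 75.06 → 75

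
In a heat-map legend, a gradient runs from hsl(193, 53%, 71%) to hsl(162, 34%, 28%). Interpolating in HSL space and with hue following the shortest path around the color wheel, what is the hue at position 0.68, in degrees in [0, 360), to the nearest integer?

172

Hue arc: Δh = 162 − 193 = -31° (|Δh| ≤ 180, already the shorter path).
H = 193 + 0.68 × (-31) = 171.92 → 172°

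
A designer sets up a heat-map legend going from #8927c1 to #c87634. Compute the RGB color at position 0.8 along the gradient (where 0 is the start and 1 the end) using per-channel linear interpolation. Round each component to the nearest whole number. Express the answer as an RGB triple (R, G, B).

(187, 102, 80)

#8927c1 → (137, 39, 193); #c87634 → (200, 118, 52).
R = 137 + 0.8 × (200 − 137) = 137 + 0.8 × 63 = 187.4 → 187
G = 39 + 0.8 × (118 − 39) = 39 + 0.8 × 79 = 102.2 → 102
B = 193 + 0.8 × (52 − 193) = 193 + 0.8 × -141 = 80.2 → 80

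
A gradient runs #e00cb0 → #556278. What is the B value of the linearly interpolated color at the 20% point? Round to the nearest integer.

165

B₁ = 176 (from #e00cb0), B₂ = 120 (from #556278).
B = 176 + 0.2 × (120 − 176) = 164.8 → 165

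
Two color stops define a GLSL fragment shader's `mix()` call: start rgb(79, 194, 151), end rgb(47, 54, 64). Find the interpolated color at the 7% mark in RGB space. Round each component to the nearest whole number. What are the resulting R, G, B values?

7% corresponds to t = 0.07.
R = 79 + 0.07 × (47 − 79) = 79 + 0.07 × -32 = 76.76 → 77
G = 194 + 0.07 × (54 − 194) = 194 + 0.07 × -140 = 184.2 → 184
B = 151 + 0.07 × (64 − 151) = 151 + 0.07 × -87 = 144.91 → 145

(77, 184, 145)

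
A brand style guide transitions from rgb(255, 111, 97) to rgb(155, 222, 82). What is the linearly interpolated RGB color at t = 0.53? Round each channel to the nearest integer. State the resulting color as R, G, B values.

(202, 170, 89)

R = 255 + 0.53 × (155 − 255) = 255 + 0.53 × -100 = 202 → 202
G = 111 + 0.53 × (222 − 111) = 111 + 0.53 × 111 = 169.83 → 170
B = 97 + 0.53 × (82 − 97) = 97 + 0.53 × -15 = 89.05 → 89
So the blended color is (202, 170, 89), about #caaa59.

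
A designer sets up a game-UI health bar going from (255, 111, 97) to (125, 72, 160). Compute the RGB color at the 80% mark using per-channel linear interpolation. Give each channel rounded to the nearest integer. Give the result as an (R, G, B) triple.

80% corresponds to t = 0.8.
R = 255 + 0.8 × (125 − 255) = 255 + 0.8 × -130 = 151 → 151
G = 111 + 0.8 × (72 − 111) = 111 + 0.8 × -39 = 79.8 → 80
B = 97 + 0.8 × (160 − 97) = 97 + 0.8 × 63 = 147.4 → 147

(151, 80, 147)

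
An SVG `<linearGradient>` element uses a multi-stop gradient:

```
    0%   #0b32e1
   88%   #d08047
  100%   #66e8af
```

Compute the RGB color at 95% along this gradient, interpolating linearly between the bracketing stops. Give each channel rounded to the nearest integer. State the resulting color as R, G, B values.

95% lies between the 88% and 100% stops, so the local fraction is t = (95 − 88)/(100 − 88) = 7/12 ≈ 0.5833.
#d08047 → (208, 128, 71); #66e8af → (102, 232, 175).
R = 208 + 0.5833 × (102 − 208) = 146.17 → 146
G = 128 + 0.5833 × (232 − 128) = 188.663 → 189
B = 71 + 0.5833 × (175 − 71) = 131.663 → 132

(146, 189, 132)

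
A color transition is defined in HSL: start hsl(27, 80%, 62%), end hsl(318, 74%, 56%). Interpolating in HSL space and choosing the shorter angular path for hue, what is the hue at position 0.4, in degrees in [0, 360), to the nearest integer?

Hue: 318 − 27 = 291°, but |291| > 180 so the shorter arc goes the other way: Δh = 291 − 360 = -69°.
H = 27 + 0.4 × (-69) = -0.6 → -1 → -1 mod 360 = 359°

359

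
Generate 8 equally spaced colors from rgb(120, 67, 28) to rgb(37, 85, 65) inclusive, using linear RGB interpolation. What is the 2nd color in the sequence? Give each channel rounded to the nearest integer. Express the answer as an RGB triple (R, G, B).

With 8 swatches and endpoints inclusive, swatch 2 sits at t = (2 − 1)/(8 − 1) = 1/7 ≈ 0.1429.
R = 120 + 0.1429 × (37 − 120) = 108.139 → 108
G = 67 + 0.1429 × (85 − 67) = 69.572 → 70
B = 28 + 0.1429 × (65 − 28) = 33.287 → 33

(108, 70, 33)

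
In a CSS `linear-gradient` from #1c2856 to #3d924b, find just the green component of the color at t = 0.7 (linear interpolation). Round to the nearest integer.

114

G₁ = 40 (from #1c2856), G₂ = 146 (from #3d924b).
G = 40 + 0.7 × (146 − 40) = 114.2 → 114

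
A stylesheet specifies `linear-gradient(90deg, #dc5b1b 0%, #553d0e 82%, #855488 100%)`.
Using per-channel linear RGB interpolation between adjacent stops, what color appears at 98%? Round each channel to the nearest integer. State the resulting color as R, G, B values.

(128, 81, 122)

98% lies between the 82% and 100% stops, so the local fraction is t = (98 − 82)/(100 − 82) = 16/18 ≈ 0.8889.
#553d0e → (85, 61, 14); #855488 → (133, 84, 136).
R = 85 + 0.8889 × (133 − 85) = 127.667 → 128
G = 61 + 0.8889 × (84 − 61) = 81.445 → 81
B = 14 + 0.8889 × (136 − 14) = 122.446 → 122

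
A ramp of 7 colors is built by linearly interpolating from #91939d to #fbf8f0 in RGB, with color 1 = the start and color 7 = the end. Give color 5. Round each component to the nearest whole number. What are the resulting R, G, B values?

(216, 214, 212)

With 7 swatches and endpoints inclusive, swatch 5 sits at t = (5 − 1)/(7 − 1) = 4/6 ≈ 0.6667.
#91939d → (145, 147, 157); #fbf8f0 → (251, 248, 240).
R = 145 + 0.6667 × (251 − 145) = 215.67 → 216
G = 147 + 0.6667 × (248 − 147) = 214.337 → 214
B = 157 + 0.6667 × (240 − 157) = 212.336 → 212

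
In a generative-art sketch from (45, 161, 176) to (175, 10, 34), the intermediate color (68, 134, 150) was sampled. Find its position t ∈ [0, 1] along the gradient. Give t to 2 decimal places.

0.18

Invert the lerp on the G channel (largest span, 151): t = (134 − 161) / (10 − 161) = -27/-151 = 0.17881.
Check on R: (68 − 45)/(175 − 45) = 0.1769 ✓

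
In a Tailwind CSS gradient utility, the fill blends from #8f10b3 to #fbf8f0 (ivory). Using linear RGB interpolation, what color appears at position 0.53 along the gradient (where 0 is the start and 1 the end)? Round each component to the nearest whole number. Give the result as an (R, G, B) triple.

#8f10b3 → (143, 16, 179); #fbf8f0 → (251, 248, 240).
R = 143 + 0.53 × (251 − 143) = 143 + 0.53 × 108 = 200.24 → 200
G = 16 + 0.53 × (248 − 16) = 16 + 0.53 × 232 = 138.96 → 139
B = 179 + 0.53 × (240 − 179) = 179 + 0.53 × 61 = 211.33 → 211

(200, 139, 211)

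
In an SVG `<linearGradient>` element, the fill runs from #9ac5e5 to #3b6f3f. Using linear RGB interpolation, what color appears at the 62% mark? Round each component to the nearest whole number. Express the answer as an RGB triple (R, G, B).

#9ac5e5 → (154, 197, 229); #3b6f3f → (59, 111, 63).
62% corresponds to t = 0.62.
R = 154 + 0.62 × (59 − 154) = 154 + 0.62 × -95 = 95.1 → 95
G = 197 + 0.62 × (111 − 197) = 197 + 0.62 × -86 = 143.68 → 144
B = 229 + 0.62 × (63 − 229) = 229 + 0.62 × -166 = 126.08 → 126

(95, 144, 126)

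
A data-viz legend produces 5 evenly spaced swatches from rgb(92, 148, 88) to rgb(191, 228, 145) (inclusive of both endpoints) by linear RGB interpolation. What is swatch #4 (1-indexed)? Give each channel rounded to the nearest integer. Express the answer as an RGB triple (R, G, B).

(166, 208, 131)

With 5 swatches and endpoints inclusive, swatch 4 sits at t = (4 − 1)/(5 − 1) = 3/4 ≈ 0.75.
R = 92 + 0.75 × (191 − 92) = 166.25 → 166
G = 148 + 0.75 × (228 − 148) = 208 → 208
B = 88 + 0.75 × (145 − 88) = 130.75 → 131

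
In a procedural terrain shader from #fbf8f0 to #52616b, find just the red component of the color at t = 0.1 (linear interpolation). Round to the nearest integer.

234

R₁ = 251 (from #fbf8f0), R₂ = 82 (from #52616b).
R = 251 + 0.1 × (82 − 251) = 234.1 → 234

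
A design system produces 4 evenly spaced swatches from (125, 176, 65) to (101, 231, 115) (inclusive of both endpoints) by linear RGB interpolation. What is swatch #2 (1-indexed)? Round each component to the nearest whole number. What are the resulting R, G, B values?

(117, 194, 82)

With 4 swatches and endpoints inclusive, swatch 2 sits at t = (2 − 1)/(4 − 1) = 1/3 ≈ 0.3333.
R = 125 + 0.3333 × (101 − 125) = 117.001 → 117
G = 176 + 0.3333 × (231 − 176) = 194.332 → 194
B = 65 + 0.3333 × (115 − 65) = 81.665 → 82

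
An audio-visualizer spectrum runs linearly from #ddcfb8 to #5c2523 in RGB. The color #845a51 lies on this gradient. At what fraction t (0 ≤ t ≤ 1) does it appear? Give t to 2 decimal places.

Invert the lerp on the G channel (largest span, 170): t = (90 − 207) / (37 − 207) = -117/-170 = 0.68824.
Check on R: (132 − 221)/(92 − 221) = 0.6899 ✓

0.69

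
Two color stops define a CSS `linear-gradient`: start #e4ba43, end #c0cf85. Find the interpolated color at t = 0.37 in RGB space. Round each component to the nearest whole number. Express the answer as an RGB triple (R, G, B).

#e4ba43 → (228, 186, 67); #c0cf85 → (192, 207, 133).
R = 228 + 0.37 × (192 − 228) = 228 + 0.37 × -36 = 214.68 → 215
G = 186 + 0.37 × (207 − 186) = 186 + 0.37 × 21 = 193.77 → 194
B = 67 + 0.37 × (133 − 67) = 67 + 0.37 × 66 = 91.42 → 91

(215, 194, 91)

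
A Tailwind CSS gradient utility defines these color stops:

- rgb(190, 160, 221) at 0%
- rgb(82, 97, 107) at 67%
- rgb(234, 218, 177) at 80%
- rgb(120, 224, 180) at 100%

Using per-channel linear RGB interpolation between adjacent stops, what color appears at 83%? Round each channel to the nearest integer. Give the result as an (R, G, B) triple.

(217, 219, 177)

83% lies between the 80% and 100% stops, so the local fraction is t = (83 − 80)/(100 − 80) = 3/20 ≈ 0.15.
R = 234 + 0.15 × (120 − 234) = 216.9 → 217
G = 218 + 0.15 × (224 − 218) = 218.9 → 219
B = 177 + 0.15 × (180 − 177) = 177.45 → 177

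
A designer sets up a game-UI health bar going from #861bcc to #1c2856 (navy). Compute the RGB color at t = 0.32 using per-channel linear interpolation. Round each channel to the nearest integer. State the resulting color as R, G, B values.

#861bcc → (134, 27, 204); #1c2856 → (28, 40, 86).
R = 134 + 0.32 × (28 − 134) = 134 + 0.32 × -106 = 100.08 → 100
G = 27 + 0.32 × (40 − 27) = 27 + 0.32 × 13 = 31.16 → 31
B = 204 + 0.32 × (86 − 204) = 204 + 0.32 × -118 = 166.24 → 166
So the blended color is (100, 31, 166), about #641fa6.

(100, 31, 166)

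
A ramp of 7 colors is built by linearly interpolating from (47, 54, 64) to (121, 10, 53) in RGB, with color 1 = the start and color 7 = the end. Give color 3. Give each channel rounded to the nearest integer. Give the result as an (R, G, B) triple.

(72, 39, 60)

With 7 swatches and endpoints inclusive, swatch 3 sits at t = (3 − 1)/(7 − 1) = 2/6 ≈ 0.3333.
R = 47 + 0.3333 × (121 − 47) = 71.664 → 72
G = 54 + 0.3333 × (10 − 54) = 39.335 → 39
B = 64 + 0.3333 × (53 − 64) = 60.334 → 60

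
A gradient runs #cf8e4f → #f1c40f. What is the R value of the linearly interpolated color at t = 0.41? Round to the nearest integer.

221

R₁ = 207 (from #cf8e4f), R₂ = 241 (from #f1c40f).
R = 207 + 0.41 × (241 − 207) = 220.94 → 221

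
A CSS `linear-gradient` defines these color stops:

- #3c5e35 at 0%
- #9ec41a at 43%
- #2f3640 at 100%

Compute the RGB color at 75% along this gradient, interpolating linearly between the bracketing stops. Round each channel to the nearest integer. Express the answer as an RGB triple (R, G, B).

75% lies between the 43% and 100% stops, so the local fraction is t = (75 − 43)/(100 − 43) = 32/57 ≈ 0.5614.
#9ec41a → (158, 196, 26); #2f3640 → (47, 54, 64).
R = 158 + 0.5614 × (47 − 158) = 95.685 → 96
G = 196 + 0.5614 × (54 − 196) = 116.281 → 116
B = 26 + 0.5614 × (64 − 26) = 47.333 → 47

(96, 116, 47)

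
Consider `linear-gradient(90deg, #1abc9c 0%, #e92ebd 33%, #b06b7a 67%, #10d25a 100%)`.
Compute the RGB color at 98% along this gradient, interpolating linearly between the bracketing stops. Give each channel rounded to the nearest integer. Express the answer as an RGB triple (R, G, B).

98% lies between the 67% and 100% stops, so the local fraction is t = (98 − 67)/(100 − 67) = 31/33 ≈ 0.9394.
#b06b7a → (176, 107, 122); #10d25a → (16, 210, 90).
R = 176 + 0.9394 × (16 − 176) = 25.696 → 26
G = 107 + 0.9394 × (210 − 107) = 203.758 → 204
B = 122 + 0.9394 × (90 − 122) = 91.939 → 92

(26, 204, 92)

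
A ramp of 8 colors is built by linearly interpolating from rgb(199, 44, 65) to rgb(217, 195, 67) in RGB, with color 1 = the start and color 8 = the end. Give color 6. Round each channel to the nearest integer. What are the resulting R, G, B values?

(212, 152, 66)

With 8 swatches and endpoints inclusive, swatch 6 sits at t = (6 − 1)/(8 − 1) = 5/7 ≈ 0.7143.
R = 199 + 0.7143 × (217 − 199) = 211.857 → 212
G = 44 + 0.7143 × (195 − 44) = 151.859 → 152
B = 65 + 0.7143 × (67 − 65) = 66.429 → 66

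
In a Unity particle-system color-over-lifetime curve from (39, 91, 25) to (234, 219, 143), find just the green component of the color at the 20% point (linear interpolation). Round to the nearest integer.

G = 91 + 0.2 × (219 − 91) = 116.6 → 117

117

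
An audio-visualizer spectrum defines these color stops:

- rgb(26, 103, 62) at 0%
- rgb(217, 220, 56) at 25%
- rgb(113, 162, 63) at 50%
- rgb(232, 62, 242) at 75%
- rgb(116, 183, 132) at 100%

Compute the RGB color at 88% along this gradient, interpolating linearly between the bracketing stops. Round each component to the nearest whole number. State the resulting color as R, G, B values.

88% lies between the 75% and 100% stops, so the local fraction is t = (88 − 75)/(100 − 75) = 13/25 ≈ 0.52.
R = 232 + 0.52 × (116 − 232) = 171.68 → 172
G = 62 + 0.52 × (183 − 62) = 124.92 → 125
B = 242 + 0.52 × (132 − 242) = 184.8 → 185

(172, 125, 185)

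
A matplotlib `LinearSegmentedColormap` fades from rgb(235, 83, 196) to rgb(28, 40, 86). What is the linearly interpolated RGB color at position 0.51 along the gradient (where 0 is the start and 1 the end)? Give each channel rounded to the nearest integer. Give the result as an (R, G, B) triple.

R = 235 + 0.51 × (28 − 235) = 235 + 0.51 × -207 = 129.43 → 129
G = 83 + 0.51 × (40 − 83) = 83 + 0.51 × -43 = 61.07 → 61
B = 196 + 0.51 × (86 − 196) = 196 + 0.51 × -110 = 139.9 → 140
So the blended color is (129, 61, 140), about #813d8c.

(129, 61, 140)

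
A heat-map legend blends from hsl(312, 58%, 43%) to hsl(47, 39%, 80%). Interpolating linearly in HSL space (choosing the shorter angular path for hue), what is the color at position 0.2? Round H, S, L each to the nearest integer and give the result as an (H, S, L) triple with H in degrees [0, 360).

(331, 54, 50)

Hue: 47 − 312 = -265°, but |-265| > 180 so the shorter arc goes the other way: Δh = -265 + 360 = 95°.
H = 312 + 0.2 × (95) = 331 → 331°
S = 58 + 0.2 × (39 − 58) = 54.2 → 54%
L = 43 + 0.2 × (80 − 43) = 50.4 → 50%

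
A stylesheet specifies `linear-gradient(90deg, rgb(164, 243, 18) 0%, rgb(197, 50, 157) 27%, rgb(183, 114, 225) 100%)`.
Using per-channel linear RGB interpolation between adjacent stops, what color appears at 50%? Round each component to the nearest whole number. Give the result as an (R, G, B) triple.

(193, 70, 178)

50% lies between the 27% and 100% stops, so the local fraction is t = (50 − 27)/(100 − 27) = 23/73 ≈ 0.3151.
R = 197 + 0.3151 × (183 − 197) = 192.589 → 193
G = 50 + 0.3151 × (114 − 50) = 70.166 → 70
B = 157 + 0.3151 × (225 − 157) = 178.427 → 178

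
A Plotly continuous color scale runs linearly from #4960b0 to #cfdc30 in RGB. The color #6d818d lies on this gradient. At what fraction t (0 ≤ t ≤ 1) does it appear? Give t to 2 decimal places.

0.27

Invert the lerp on the R channel (largest span, 134): t = (109 − 73) / (207 − 73) = 36/134 = 0.26866.
Check on G: (129 − 96)/(220 − 96) = 0.2661 ✓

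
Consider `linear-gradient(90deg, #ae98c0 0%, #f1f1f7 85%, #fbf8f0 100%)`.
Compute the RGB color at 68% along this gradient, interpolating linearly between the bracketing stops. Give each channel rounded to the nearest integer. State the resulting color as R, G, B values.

(228, 223, 236)

68% lies between the 0% and 85% stops, so the local fraction is t = (68 − 0)/(85 − 0) = 68/85 ≈ 0.8.
#ae98c0 → (174, 152, 192); #f1f1f7 → (241, 241, 247).
R = 174 + 0.8 × (241 − 174) = 227.6 → 228
G = 152 + 0.8 × (241 − 152) = 223.2 → 223
B = 192 + 0.8 × (247 − 192) = 236 → 236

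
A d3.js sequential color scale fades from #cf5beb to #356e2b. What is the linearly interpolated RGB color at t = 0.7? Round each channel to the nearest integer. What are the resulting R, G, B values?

#cf5beb → (207, 91, 235); #356e2b → (53, 110, 43).
R = 207 + 0.7 × (53 − 207) = 207 + 0.7 × -154 = 99.2 → 99
G = 91 + 0.7 × (110 − 91) = 91 + 0.7 × 19 = 104.3 → 104
B = 235 + 0.7 × (43 − 235) = 235 + 0.7 × -192 = 100.6 → 101

(99, 104, 101)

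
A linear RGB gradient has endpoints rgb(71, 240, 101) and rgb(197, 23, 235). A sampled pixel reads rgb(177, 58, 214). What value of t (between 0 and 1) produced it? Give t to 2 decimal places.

0.84

Invert the lerp on the G channel (largest span, 217): t = (58 − 240) / (23 − 240) = -182/-217 = 0.83871.
Check on R: (177 − 71)/(197 − 71) = 0.8413 ✓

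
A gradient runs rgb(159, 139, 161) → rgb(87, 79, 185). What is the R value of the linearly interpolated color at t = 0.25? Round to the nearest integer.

141

R = 159 + 0.25 × (87 − 159) = 141 → 141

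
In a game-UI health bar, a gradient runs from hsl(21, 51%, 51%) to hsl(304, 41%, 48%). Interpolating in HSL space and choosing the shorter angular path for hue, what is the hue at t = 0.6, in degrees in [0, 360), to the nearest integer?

Hue: 304 − 21 = 283°, but |283| > 180 so the shorter arc goes the other way: Δh = 283 − 360 = -77°.
H = 21 + 0.6 × (-77) = -25.2 → -25 → -25 mod 360 = 335°

335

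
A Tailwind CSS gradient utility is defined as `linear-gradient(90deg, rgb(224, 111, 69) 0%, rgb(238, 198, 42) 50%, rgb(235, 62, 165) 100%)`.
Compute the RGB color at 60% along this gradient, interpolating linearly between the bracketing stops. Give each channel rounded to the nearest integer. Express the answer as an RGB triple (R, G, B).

(237, 171, 67)

60% lies between the 50% and 100% stops, so the local fraction is t = (60 − 50)/(100 − 50) = 10/50 ≈ 0.2.
R = 238 + 0.2 × (235 − 238) = 237.4 → 237
G = 198 + 0.2 × (62 − 198) = 170.8 → 171
B = 42 + 0.2 × (165 − 42) = 66.6 → 67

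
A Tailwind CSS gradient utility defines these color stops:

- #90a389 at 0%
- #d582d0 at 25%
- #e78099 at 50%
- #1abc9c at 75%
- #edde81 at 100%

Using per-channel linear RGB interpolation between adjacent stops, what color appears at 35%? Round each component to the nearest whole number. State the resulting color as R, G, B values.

(220, 129, 186)

35% lies between the 25% and 50% stops, so the local fraction is t = (35 − 25)/(50 − 25) = 10/25 ≈ 0.4.
#d582d0 → (213, 130, 208); #e78099 → (231, 128, 153).
R = 213 + 0.4 × (231 − 213) = 220.2 → 220
G = 130 + 0.4 × (128 − 130) = 129.2 → 129
B = 208 + 0.4 × (153 − 208) = 186 → 186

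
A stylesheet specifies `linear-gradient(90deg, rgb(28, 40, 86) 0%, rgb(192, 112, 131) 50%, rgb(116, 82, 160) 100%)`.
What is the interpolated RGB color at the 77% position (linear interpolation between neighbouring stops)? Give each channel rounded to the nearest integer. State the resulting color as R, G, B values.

77% lies between the 50% and 100% stops, so the local fraction is t = (77 − 50)/(100 − 50) = 27/50 ≈ 0.54.
R = 192 + 0.54 × (116 − 192) = 150.96 → 151
G = 112 + 0.54 × (82 − 112) = 95.8 → 96
B = 131 + 0.54 × (160 − 131) = 146.66 → 147

(151, 96, 147)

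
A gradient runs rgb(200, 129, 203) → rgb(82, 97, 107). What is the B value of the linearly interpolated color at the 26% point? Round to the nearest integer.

B = 203 + 0.26 × (107 − 203) = 178.04 → 178

178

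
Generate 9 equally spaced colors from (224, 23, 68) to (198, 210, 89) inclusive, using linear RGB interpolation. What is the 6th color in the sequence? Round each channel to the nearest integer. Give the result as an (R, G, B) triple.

With 9 swatches and endpoints inclusive, swatch 6 sits at t = (6 − 1)/(9 − 1) = 5/8 ≈ 0.625.
R = 224 + 0.625 × (198 − 224) = 207.75 → 208
G = 23 + 0.625 × (210 − 23) = 139.875 → 140
B = 68 + 0.625 × (89 − 68) = 81.125 → 81

(208, 140, 81)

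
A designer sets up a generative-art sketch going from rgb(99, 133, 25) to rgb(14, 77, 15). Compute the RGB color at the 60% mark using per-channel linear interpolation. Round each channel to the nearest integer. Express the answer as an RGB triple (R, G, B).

60% corresponds to t = 0.6.
R = 99 + 0.6 × (14 − 99) = 99 + 0.6 × -85 = 48 → 48
G = 133 + 0.6 × (77 − 133) = 133 + 0.6 × -56 = 99.4 → 99
B = 25 + 0.6 × (15 − 25) = 25 + 0.6 × -10 = 19 → 19

(48, 99, 19)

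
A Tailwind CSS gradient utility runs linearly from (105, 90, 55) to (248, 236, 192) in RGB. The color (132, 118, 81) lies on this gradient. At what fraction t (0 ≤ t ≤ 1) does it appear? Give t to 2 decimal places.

Invert the lerp on the G channel (largest span, 146): t = (118 − 90) / (236 − 90) = 28/146 = 0.19178.
Check on R: (132 − 105)/(248 − 105) = 0.1888 ✓

0.19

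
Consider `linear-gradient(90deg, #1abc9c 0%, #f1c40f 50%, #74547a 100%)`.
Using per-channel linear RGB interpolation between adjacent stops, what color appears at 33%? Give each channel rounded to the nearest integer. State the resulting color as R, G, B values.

33% lies between the 0% and 50% stops, so the local fraction is t = (33 − 0)/(50 − 0) = 33/50 ≈ 0.66.
#1abc9c → (26, 188, 156); #f1c40f → (241, 196, 15).
R = 26 + 0.66 × (241 − 26) = 167.9 → 168
G = 188 + 0.66 × (196 − 188) = 193.28 → 193
B = 156 + 0.66 × (15 − 156) = 62.94 → 63

(168, 193, 63)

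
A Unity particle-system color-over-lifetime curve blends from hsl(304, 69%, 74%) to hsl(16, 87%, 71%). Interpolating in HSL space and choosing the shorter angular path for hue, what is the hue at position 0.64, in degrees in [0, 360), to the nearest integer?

350

Hue: 16 − 304 = -288°, but |-288| > 180 so the shorter arc goes the other way: Δh = -288 + 360 = 72°.
H = 304 + 0.64 × (72) = 350.08 → 350°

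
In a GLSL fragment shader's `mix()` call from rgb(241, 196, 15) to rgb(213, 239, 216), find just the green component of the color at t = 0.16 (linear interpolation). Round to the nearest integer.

203

G = 196 + 0.16 × (239 − 196) = 202.88 → 203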